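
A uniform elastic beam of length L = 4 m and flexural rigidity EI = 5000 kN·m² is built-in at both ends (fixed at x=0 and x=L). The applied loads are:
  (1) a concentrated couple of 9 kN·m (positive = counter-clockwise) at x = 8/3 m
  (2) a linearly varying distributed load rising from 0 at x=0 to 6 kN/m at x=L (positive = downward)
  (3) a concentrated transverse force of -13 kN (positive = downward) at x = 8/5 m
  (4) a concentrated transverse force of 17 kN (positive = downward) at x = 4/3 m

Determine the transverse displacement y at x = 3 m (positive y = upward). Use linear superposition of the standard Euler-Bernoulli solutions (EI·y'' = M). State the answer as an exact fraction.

y(3) = -11587/32400000 m

Load 1 — applied couple M₀=9 kN·m at a=8/3 m (b=L-a=4/3):
  y_1 = (R_Ax³/6 - M_Ax²/2 - M₀(x-a)²/2)/EI  [x>a] with R_A=3, M_A=3 = (3·3³/6 - 3·3²/2 - 9·(3-(8/3))²/2)/5000 = -1/10000 m
Load 2 — triangular load w₀=6 kN/m (0→w₀ over full span):
  y_2 = -w₀x²(L-x)²(x+2L)/(120LEI) = -6·3²·(4-3)²·(3+2·4)/(120·4·5000) = -99/400000 m
Load 3 — point force P=-13 kN at a=8/5 m (b=L-a=12/5):
  y_3 = -Pa²(L-x)²(3bL-(3b+a)(L-x))/(6L³EI)  [x>a] = -(-13)·(8/5)²·(4-3)²·(3·(12/5)·4-(3·(12/5)+(8/5))·(4-3))/(6·4³·5000) = 13/37500 m
Load 4 — point force P=17 kN at a=4/3 m (b=L-a=8/3):
  y_4 = -Pa²(L-x)²(3bL-(3b+a)(L-x))/(6L³EI)  [x>a] = -17·(4/3)²·(4-3)²·(3·(8/3)·4-(3·(8/3)+(4/3))·(4-3))/(6·4³·5000) = -289/810000 m
Superposition: y = Σ y_i = -11587/32400000 m ≈ -0.000358 m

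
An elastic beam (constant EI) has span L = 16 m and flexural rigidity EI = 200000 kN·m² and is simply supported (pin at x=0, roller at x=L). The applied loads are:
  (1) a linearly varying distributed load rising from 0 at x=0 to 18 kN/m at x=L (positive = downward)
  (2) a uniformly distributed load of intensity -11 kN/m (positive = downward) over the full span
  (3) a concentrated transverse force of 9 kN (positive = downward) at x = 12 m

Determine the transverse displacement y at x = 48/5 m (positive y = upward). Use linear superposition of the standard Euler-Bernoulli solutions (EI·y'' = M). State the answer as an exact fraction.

y(48/5) = 467677/97656250 m

Load 1 — triangular load w₀=18 kN/m (0→w₀ over full span):
  y_1 = -w₀x(7L⁴-10L²x²+3x⁴)/(360LEI) = -18·(48/5)·(7·16⁴-10·16²·(48/5)²+3·(48/5)⁴)/(360·16·200000) = -1818624/48828125 m
Load 2 — uniform load w=-11 kN/m over full span:
  y_2 = -wx(L³-2Lx²+x³)/(24EI) = -(-11)·(48/5)·(16³-2·16·(48/5)²+(48/5)³)/(24·200000) = 87296/1953125 m
Load 3 — point force P=9 kN at a=12 m (b=L-a=4):
  y_3 = -Pbx(L²-b²-x²)/(6LEI)  [x≤a] = -9·4·(48/5)·(16²-4²-(48/5)²)/(6·16·200000) = -2079/781250 m
Superposition: y = Σ y_i = 467677/97656250 m ≈ 0.004789 m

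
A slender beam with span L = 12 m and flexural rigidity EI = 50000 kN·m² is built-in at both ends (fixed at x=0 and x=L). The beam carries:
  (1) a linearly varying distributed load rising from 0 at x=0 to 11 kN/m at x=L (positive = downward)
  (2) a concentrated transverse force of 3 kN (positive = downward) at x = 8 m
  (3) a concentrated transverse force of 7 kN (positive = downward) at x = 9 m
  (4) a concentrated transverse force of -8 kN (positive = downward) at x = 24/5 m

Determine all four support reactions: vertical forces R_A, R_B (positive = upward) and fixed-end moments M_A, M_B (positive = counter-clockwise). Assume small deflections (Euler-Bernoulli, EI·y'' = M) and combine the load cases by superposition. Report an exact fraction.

Load 1 — triangular load w₀=11 kN/m (0→w₀ over full span):
  R_A = 3w₀L/20 = 3·11·12/20 = 99/5 kN
  M_A = w₀L²/30 = 11·12²/30 = 264/5 kN·m
  R_B = 7w₀L/20 = 7·11·12/20 = 231/5 kN
  M_B = -w₀L²/20 = -11·12²/20 = -396/5 kN·m
Load 2 — point force P=3 kN at a=8 m (b=L-a=4):
  R_A = Pb²(3a+b)/L³ = 3·4²·(3·8+4)/12³ = 7/9 kN
  M_A = Pab²/L² = 3·8·4²/12² = 8/3 kN·m
  R_B = Pa²(a+3b)/L³ = 3·8²·(8+3·4)/12³ = 20/9 kN
  M_B = -Pa²b/L² = -3·8²·4/12² = -16/3 kN·m
Load 3 — point force P=7 kN at a=9 m (b=L-a=3):
  R_A = Pb²(3a+b)/L³ = 7·3²·(3·9+3)/12³ = 35/32 kN
  M_A = Pab²/L² = 7·9·3²/12² = 63/16 kN·m
  R_B = Pa²(a+3b)/L³ = 7·9²·(9+3·3)/12³ = 189/32 kN
  M_B = -Pa²b/L² = -7·9²·3/12² = -189/16 kN·m
Load 4 — point force P=-8 kN at a=24/5 m (b=L-a=36/5):
  R_A = Pb²(3a+b)/L³ = (-8)·(36/5)²·(3·(24/5)+(36/5))/12³ = -648/125 kN
  M_A = Pab²/L² = (-8)·(24/5)·(36/5)²/12² = -1728/125 kN·m
  R_B = Pa²(a+3b)/L³ = (-8)·(24/5)²·((24/5)+3·(36/5))/12³ = -352/125 kN
  M_B = -Pa²b/L² = -(-8)·(24/5)²·(36/5)/12² = 1152/125 kN·m
Superposition: R_A = 593551/36000 kN, M_A = 273481/6000 kN·m, R_B = 1854449/36000 kN, M_B = -522779/6000 kN·m

R_A = 593551/36000 kN, M_A = 273481/6000 kN·m, R_B = 1854449/36000 kN, M_B = -522779/6000 kN·m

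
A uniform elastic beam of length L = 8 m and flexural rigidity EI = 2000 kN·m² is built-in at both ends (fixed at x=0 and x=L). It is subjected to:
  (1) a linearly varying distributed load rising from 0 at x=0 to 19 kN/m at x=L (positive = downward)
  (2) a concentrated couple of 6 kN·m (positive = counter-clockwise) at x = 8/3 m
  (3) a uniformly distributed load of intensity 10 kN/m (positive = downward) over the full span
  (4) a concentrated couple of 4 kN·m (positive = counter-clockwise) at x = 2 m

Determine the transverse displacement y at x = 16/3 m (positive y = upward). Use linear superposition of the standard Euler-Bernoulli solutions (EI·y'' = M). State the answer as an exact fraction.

Load 1 — triangular load w₀=19 kN/m (0→w₀ over full span):
  y_1 = -w₀x²(L-x)²(x+2L)/(120LEI) = -19·(16/3)²·(8-(16/3))²·((16/3)+2·8)/(120·8·2000) = -19456/455625 m
Load 2 — applied couple M₀=6 kN·m at a=8/3 m (b=L-a=16/3):
  y_2 = (R_Ax³/6 - M_Ax²/2 - M₀(x-a)²/2)/EI  [x>a] with R_A=1, M_A=0 = (1·(16/3)³/6 - 0·(16/3)²/2 - 6·((16/3)-(8/3))²/2)/2000 = 4/2025 m
Load 3 — uniform load w=10 kN/m over full span:
  y_3 = -wx²(L-x)²/(24EI) = -10·(16/3)²·(8-(16/3))²/(24·2000) = -256/6075 m
Load 4 — applied couple M₀=4 kN·m at a=2 m (b=L-a=6):
  y_4 = (R_Ax³/6 - M_Ax²/2 - M₀(x-a)²/2)/EI  [x>a] with R_A=9/16, M_A=-3/4 = ((9/16)·(16/3)³/6 - (-3/4)·(16/3)²/2 - 4·((16/3)-2)²/2)/2000 = 1/750 m
Superposition: y = Σ y_i = -74297/911250 m ≈ -0.081533 m

y(16/3) = -74297/911250 m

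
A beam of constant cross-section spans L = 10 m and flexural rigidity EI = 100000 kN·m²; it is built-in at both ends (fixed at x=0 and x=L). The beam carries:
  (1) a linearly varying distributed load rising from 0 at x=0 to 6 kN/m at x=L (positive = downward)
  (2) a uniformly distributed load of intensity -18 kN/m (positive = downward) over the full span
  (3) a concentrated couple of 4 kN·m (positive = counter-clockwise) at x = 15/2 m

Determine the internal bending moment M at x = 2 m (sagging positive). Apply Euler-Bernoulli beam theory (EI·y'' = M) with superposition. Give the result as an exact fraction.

M(2) = 57/20 kN·m

Load 1 — triangular load w₀=6 kN/m (0→w₀ over full span):
  M_1 = 3w₀Lx/20 - w₀L²/30 - w₀x³/(6L) = 3·6·10·2/20 - 6·10²/30 - 6·2³/(6·10) = -14/5 kN·m
Load 2 — uniform load w=-18 kN/m over full span:
  M_2 = wLx/2 - wL²/12 - wx²/2 = (-18)·10·2/2 - (-18)·10²/12 - (-18)·2²/2 = 6 kN·m
Load 3 — applied couple M₀=4 kN·m at a=15/2 m (b=L-a=5/2):
  M_3 = R_Ax - M_A  [x≤a] with R_A=9/20, M_A=5/4 = (9/20)·2 - (5/4) = -7/20 kN·m
Superposition: M = Σ M_i = 57/20 kN·m ≈ 2.850000 kN·m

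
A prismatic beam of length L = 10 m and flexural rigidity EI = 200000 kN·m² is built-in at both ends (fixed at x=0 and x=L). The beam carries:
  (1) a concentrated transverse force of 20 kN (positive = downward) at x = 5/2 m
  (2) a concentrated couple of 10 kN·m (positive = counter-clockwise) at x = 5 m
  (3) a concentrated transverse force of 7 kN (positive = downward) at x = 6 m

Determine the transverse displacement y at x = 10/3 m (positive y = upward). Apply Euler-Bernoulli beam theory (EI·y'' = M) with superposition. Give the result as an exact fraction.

y(10/3) = -3271/8100000 m

Load 1 — point force P=20 kN at a=5/2 m (b=L-a=15/2):
  y_1 = -Pa²(L-x)²(3bL-(3b+a)(L-x))/(6L³EI)  [x>a] = -20·(5/2)²·(10-(10/3))²·(3·(15/2)·10-(3·(15/2)+(5/2))·(10-(10/3)))/(6·10³·200000) = -7/25920 m
Load 2 — applied couple M₀=10 kN·m at a=5 m (b=L-a=5):
  y_2 = (R_Ax³/6 - M_Ax²/2)/EI  [x≤a] with R_A=3/2, M_A=5/2 = ((3/2)·(10/3)³/6 - (5/2)·(10/3)²/2)/200000 = -1/43200 m
Load 3 — point force P=7 kN at a=6 m (b=L-a=4):
  y_3 = -Pb²x²(3aL-(3a+b)x)/(6L³EI)  [x≤a] = -7·4²·(10/3)²·(3·6·10-(3·6+4)·(10/3))/(6·10³·200000) = -28/253125 m
Superposition: y = Σ y_i = -3271/8100000 m ≈ -0.000404 m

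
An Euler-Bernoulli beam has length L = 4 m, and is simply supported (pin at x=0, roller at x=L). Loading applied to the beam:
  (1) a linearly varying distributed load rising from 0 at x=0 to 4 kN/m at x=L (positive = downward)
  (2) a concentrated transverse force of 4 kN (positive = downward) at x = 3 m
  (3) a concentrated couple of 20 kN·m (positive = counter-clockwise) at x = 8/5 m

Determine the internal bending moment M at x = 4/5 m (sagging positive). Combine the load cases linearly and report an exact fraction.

Load 1 — triangular load w₀=4 kN/m (0→w₀ over full span):
  M_1 = w₀Lx/6 - w₀x³/(6L) = 4·4·(4/5)/6 - 4·(4/5)³/(6·4) = 256/125 kN·m
Load 2 — point force P=4 kN at a=3 m (b=L-a=1):
  M_2 = Pbx/L  [x≤a] = 4·1·(4/5)/4 = 4/5 kN·m
Load 3 — applied couple M₀=20 kN·m at a=8/5 m (b=L-a=12/5):
  M_3 = M₀x/L  [x≤a] = 20·(4/5)/4 = 4 kN·m
Superposition: M = Σ M_i = 856/125 kN·m ≈ 6.848000 kN·m

M(4/5) = 856/125 kN·m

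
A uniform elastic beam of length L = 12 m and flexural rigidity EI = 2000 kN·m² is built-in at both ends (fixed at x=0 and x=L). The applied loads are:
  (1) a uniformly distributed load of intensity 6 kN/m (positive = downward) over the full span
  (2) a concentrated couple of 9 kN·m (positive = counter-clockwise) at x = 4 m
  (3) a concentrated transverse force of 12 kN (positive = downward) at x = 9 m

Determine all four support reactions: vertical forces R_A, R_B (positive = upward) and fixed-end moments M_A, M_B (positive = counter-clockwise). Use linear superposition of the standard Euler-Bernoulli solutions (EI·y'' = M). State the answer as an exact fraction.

Load 1 — uniform load w=6 kN/m over full span:
  R_A = wL/2 = 6·12/2 = 36 kN
  M_A = wL²/12 = 6·12²/12 = 72 kN·m
  R_B = wL/2 = 6·12/2 = 36 kN
  M_B = -wL²/12 = -6·12²/12 = -72 kN·m
Load 2 — applied couple M₀=9 kN·m at a=4 m (b=L-a=8):
  R_A = 6M₀ab/L³ = 6·9·4·8/12³ = 1 kN
  M_A = M₀b(2a-b)/L² = 9·8·(2·4-8)/12² = 0 kN·m
  R_B = -6M₀ab/L³ = -6·9·4·8/12³ = -1 kN
  M_B = M₀a(2b-a)/L² = 9·4·(2·8-4)/12² = 3 kN·m
Load 3 — point force P=12 kN at a=9 m (b=L-a=3):
  R_A = Pb²(3a+b)/L³ = 12·3²·(3·9+3)/12³ = 15/8 kN
  M_A = Pab²/L² = 12·9·3²/12² = 27/4 kN·m
  R_B = Pa²(a+3b)/L³ = 12·9²·(9+3·3)/12³ = 81/8 kN
  M_B = -Pa²b/L² = -12·9²·3/12² = -81/4 kN·m
Superposition: R_A = 311/8 kN, M_A = 315/4 kN·m, R_B = 361/8 kN, M_B = -357/4 kN·m

R_A = 311/8 kN, M_A = 315/4 kN·m, R_B = 361/8 kN, M_B = -357/4 kN·m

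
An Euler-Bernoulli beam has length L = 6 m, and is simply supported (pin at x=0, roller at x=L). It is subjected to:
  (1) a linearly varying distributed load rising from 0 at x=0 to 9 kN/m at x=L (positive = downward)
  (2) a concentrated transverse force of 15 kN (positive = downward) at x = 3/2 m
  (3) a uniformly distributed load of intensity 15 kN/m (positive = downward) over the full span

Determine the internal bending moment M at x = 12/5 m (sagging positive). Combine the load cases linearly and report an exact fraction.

M(12/5) = 24111/250 kN·m

Load 1 — triangular load w₀=9 kN/m (0→w₀ over full span):
  M_1 = w₀Lx/6 - w₀x³/(6L) = 9·6·(12/5)/6 - 9·(12/5)³/(6·6) = 2268/125 kN·m
Load 2 — point force P=15 kN at a=3/2 m (b=L-a=9/2):
  M_2 = Pa(L-x)/L  [x>a] = 15·(3/2)·(6-(12/5))/6 = 27/2 kN·m
Load 3 — uniform load w=15 kN/m over full span:
  M_3 = wx(L-x)/2 = 15·(12/5)·(6-(12/5))/2 = 324/5 kN·m
Superposition: M = Σ M_i = 24111/250 kN·m ≈ 96.444000 kN·m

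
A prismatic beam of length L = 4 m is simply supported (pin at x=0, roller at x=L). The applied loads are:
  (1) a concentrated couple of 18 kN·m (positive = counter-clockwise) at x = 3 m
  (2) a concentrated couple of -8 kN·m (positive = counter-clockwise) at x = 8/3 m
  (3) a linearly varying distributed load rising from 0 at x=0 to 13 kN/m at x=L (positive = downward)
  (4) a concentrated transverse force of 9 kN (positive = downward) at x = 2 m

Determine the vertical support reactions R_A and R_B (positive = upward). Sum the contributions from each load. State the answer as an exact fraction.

Load 1 — applied couple M₀=18 kN·m at a=3 m (b=L-a=1):
  R_A = M₀/L = 18/4 = 9/2 kN
  R_B = -M₀/L = -18/4 = -9/2 kN
Load 2 — applied couple M₀=-8 kN·m at a=8/3 m (b=L-a=4/3):
  R_A = M₀/L = (-8)/4 = -2 kN
  R_B = -M₀/L = -(-8)/4 = 2 kN
Load 3 — triangular load w₀=13 kN/m (0→w₀ over full span):
  R_A = w₀L/6 = 13·4/6 = 26/3 kN
  R_B = w₀L/3 = 13·4/3 = 52/3 kN
Load 4 — point force P=9 kN at a=2 m (b=L-a=2):
  R_A = Pb/L = 9·2/4 = 9/2 kN
  R_B = Pa/L = 9·2/4 = 9/2 kN
Superposition: R_A = 47/3 kN, R_B = 58/3 kN

R_A = 47/3 kN, R_B = 58/3 kN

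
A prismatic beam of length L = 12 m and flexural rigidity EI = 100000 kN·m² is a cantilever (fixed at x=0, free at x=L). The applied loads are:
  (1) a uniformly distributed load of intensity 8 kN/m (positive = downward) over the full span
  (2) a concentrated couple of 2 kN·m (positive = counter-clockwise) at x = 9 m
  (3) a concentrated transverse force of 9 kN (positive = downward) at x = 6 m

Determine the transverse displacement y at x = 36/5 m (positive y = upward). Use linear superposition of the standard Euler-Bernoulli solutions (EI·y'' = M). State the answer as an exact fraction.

y(36/5) = -1663173/15625000 m

Load 1 — uniform load w=8 kN/m over full span:
  y_1 = -wx²(x²-4Lx+6L²)/(24EI) = -8·(36/5)²·((36/5)²-4·12·(36/5)+6·12²)/(24·100000) = -192456/1953125 m
Load 2 — applied couple M₀=2 kN·m at a=9 m (b=L-a=3):
  y_2 = M₀x²/(2EI)  [x≤a] = 2·(36/5)²/(2·100000) = 81/156250 m
Load 3 — point force P=9 kN at a=6 m (b=L-a=6):
  y_3 = -Pa²(3x-a)/(6EI)  [x>a] = -9·6²·(3·(36/5)-6)/(6·100000) = -1053/125000 m
Superposition: y = Σ y_i = -1663173/15625000 m ≈ -0.106443 m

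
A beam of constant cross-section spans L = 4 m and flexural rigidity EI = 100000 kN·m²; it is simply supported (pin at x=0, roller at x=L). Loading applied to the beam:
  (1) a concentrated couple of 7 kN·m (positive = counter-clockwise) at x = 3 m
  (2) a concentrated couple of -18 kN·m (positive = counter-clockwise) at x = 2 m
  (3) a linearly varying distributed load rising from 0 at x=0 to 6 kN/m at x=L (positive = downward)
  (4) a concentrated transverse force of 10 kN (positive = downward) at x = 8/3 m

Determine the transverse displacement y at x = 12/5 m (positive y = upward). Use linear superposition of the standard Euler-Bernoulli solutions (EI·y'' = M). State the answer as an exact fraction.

Load 1 — applied couple M₀=7 kN·m at a=3 m (b=L-a=1):
  y_1 = (M₀x³/(6L)+C₁x)/EI  [x≤a] with C₁=M₀(3b²-L²)/(6L)=-91/24 = (7·(12/5)³/(6·4)+(-91/24)·(12/5))/100000 = -1267/25000000 m
Load 2 — applied couple M₀=-18 kN·m at a=2 m (b=L-a=2):
  y_2 = (M₀x³/(6L)-M₀(x-a)²/2+C₁x)/EI  [x>a] with C₁=M₀(3b²-L²)/(6L)=3 = ((-18)·(12/5)³/(6·4)-(-18)·((12/5)-2)²/2+3·(12/5))/100000 = -27/1562500 m
Load 3 — triangular load w₀=6 kN/m (0→w₀ over full span):
  y_3 = -w₀x(7L⁴-10L²x²+3x⁴)/(360LEI) = -6·(12/5)·(7·4⁴-10·4²·(12/5)²+3·(12/5)⁴)/(360·4·100000) = -4736/48828125 m
Load 4 — point force P=10 kN at a=8/3 m (b=L-a=4/3):
  y_4 = -Pbx(L²-b²-x²)/(6LEI)  [x≤a] = -10·(4/3)·(12/5)·(4²-(4/3)²-(12/5)²)/(6·4·100000) = -238/2109375 m
Superposition: y = Σ y_i = -23437933/84375000000 m ≈ -0.000278 m

y(12/5) = -23437933/84375000000 m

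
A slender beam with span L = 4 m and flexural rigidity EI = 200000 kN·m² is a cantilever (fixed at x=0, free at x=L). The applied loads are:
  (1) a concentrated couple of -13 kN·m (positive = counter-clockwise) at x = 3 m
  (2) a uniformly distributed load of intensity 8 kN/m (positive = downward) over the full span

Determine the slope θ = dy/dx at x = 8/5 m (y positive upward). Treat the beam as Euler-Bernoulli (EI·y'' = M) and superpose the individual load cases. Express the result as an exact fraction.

θ(8/5) = -4111/9375000 rad

Load 1 — applied couple M₀=-13 kN·m at a=3 m (b=L-a=1):
  θ_1 = M₀x/EI  [x≤a] = (-13)·(8/5)/200000 = -13/125000 rad
Load 2 — uniform load w=8 kN/m over full span:
  θ_2 = -wx(x²-3Lx+3L²)/(6EI) = -8·(8/5)·((8/5)²-3·4·(8/5)+3·4²)/(6·200000) = -392/1171875 rad
Superposition: θ = Σ θ_i = -4111/9375000 rad ≈ -0.000439 rad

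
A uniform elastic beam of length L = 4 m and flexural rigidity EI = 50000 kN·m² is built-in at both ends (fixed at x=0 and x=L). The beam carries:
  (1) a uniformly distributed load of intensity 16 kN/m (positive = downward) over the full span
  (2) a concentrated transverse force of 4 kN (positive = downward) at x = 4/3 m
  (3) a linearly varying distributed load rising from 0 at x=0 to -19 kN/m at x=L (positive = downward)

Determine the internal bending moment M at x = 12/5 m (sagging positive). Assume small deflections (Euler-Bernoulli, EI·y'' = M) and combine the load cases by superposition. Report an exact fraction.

Load 1 — uniform load w=16 kN/m over full span:
  M_1 = wLx/2 - wL²/12 - wx²/2 = 16·4·(12/5)/2 - 16·4²/12 - 16·(12/5)²/2 = 704/75 kN·m
Load 2 — point force P=4 kN at a=4/3 m (b=L-a=8/3):
  M_2 = Pa²(a+3b)(L-x)/L³ - Pa²b/L²  [x>a] = 4·(4/3)²·((4/3)+3·(8/3))·(4-(12/5))/4³ - 4·(4/3)²·(8/3)/4² = 64/135 kN·m
Load 3 — triangular load w₀=-19 kN/m (0→w₀ over full span):
  M_3 = 3w₀Lx/20 - w₀L²/30 - w₀x³/(6L) = 3·(-19)·4·(12/5)/20 - (-19)·4²/30 - (-19)·(12/5)³/(6·4) = -2356/375 kN·m
Superposition: M = Σ M_i = 12076/3375 kN·m ≈ 3.578074 kN·m

M(12/5) = 12076/3375 kN·m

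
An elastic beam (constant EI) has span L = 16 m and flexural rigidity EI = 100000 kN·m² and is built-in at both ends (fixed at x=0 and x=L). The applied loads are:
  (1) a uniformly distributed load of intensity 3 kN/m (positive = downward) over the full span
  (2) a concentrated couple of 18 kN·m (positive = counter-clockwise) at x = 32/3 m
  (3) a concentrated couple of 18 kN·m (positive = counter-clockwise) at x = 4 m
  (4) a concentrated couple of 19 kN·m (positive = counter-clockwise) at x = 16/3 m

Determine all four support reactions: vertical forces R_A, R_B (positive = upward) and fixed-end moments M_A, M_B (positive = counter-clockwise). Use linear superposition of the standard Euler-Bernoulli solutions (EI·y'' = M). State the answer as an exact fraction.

Load 1 — uniform load w=3 kN/m over full span:
  R_A = wL/2 = 3·16/2 = 24 kN
  M_A = wL²/12 = 3·16²/12 = 64 kN·m
  R_B = wL/2 = 3·16/2 = 24 kN
  M_B = -wL²/12 = -3·16²/12 = -64 kN·m
Load 2 — applied couple M₀=18 kN·m at a=32/3 m (b=L-a=16/3):
  R_A = 6M₀ab/L³ = 6·18·(32/3)·(16/3)/16³ = 3/2 kN
  M_A = M₀b(2a-b)/L² = 18·(16/3)·(2·(32/3)-(16/3))/16² = 6 kN·m
  R_B = -6M₀ab/L³ = -6·18·(32/3)·(16/3)/16³ = -3/2 kN
  M_B = M₀a(2b-a)/L² = 18·(32/3)·(2·(16/3)-(32/3))/16² = 0 kN·m
Load 3 — applied couple M₀=18 kN·m at a=4 m (b=L-a=12):
  R_A = 6M₀ab/L³ = 6·18·4·12/16³ = 81/64 kN
  M_A = M₀b(2a-b)/L² = 18·12·(2·4-12)/16² = -27/8 kN·m
  R_B = -6M₀ab/L³ = -6·18·4·12/16³ = -81/64 kN
  M_B = M₀a(2b-a)/L² = 18·4·(2·12-4)/16² = 45/8 kN·m
Load 4 — applied couple M₀=19 kN·m at a=16/3 m (b=L-a=32/3):
  R_A = 6M₀ab/L³ = 6·19·(16/3)·(32/3)/16³ = 19/12 kN
  M_A = M₀b(2a-b)/L² = 19·(32/3)·(2·(16/3)-(32/3))/16² = 0 kN·m
  R_B = -6M₀ab/L³ = -6·19·(16/3)·(32/3)/16³ = -19/12 kN
  M_B = M₀a(2b-a)/L² = 19·(16/3)·(2·(32/3)-(16/3))/16² = 19/3 kN·m
Superposition: R_A = 5443/192 kN, M_A = 533/8 kN·m, R_B = 3773/192 kN, M_B = -1249/24 kN·m

R_A = 5443/192 kN, M_A = 533/8 kN·m, R_B = 3773/192 kN, M_B = -1249/24 kN·m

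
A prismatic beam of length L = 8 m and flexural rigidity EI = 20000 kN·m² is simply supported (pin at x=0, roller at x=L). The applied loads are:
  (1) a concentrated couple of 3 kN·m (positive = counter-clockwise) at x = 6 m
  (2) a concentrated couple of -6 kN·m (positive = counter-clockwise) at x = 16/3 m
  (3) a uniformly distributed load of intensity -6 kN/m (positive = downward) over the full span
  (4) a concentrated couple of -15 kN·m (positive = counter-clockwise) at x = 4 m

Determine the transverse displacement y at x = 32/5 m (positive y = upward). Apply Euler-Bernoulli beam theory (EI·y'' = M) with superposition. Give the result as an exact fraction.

Load 1 — applied couple M₀=3 kN·m at a=6 m (b=L-a=2):
  y_1 = (M₀x³/(6L)-M₀(x-a)²/2+C₁x)/EI  [x>a] with C₁=M₀(3b²-L²)/(6L)=-13/4 = (3·(32/5)³/(6·8)-3·((32/5)-6)²/2+(-13/4)·(32/5))/20000 = -291/1250000 m
Load 2 — applied couple M₀=-6 kN·m at a=16/3 m (b=L-a=8/3):
  y_2 = (M₀x³/(6L)-M₀(x-a)²/2+C₁x)/EI  [x>a] with C₁=M₀(3b²-L²)/(6L)=16/3 = ((-6)·(32/5)³/(6·8)-(-6)·((32/5)-(16/3))²/2+(16/3)·(32/5))/20000 = 56/234375 m
Load 3 — uniform load w=-6 kN/m over full span:
  y_3 = -wx(L³-2Lx²+x³)/(24EI) = -(-6)·(32/5)·(8³-2·8·(32/5)²+(32/5)³)/(24·20000) = 3712/390625 m
Load 4 — applied couple M₀=-15 kN·m at a=4 m (b=L-a=4):
  y_4 = (M₀x³/(6L)-M₀(x-a)²/2+C₁x)/EI  [x>a] with C₁=M₀(3b²-L²)/(6L)=5 = ((-15)·(32/5)³/(6·8)-(-15)·((32/5)-4)²/2+5·(32/5))/20000 = -21/62500 m
Superposition: y = Σ y_i = 171991/18750000 m ≈ 0.009173 m

y(32/5) = 171991/18750000 m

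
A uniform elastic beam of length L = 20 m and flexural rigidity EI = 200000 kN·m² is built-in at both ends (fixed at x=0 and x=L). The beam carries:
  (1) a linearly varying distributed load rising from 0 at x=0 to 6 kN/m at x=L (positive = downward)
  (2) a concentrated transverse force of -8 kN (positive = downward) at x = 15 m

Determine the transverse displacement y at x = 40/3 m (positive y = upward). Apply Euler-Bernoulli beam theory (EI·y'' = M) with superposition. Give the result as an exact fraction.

y(40/3) = -107/24300 m

Load 1 — triangular load w₀=6 kN/m (0→w₀ over full span):
  y_1 = -w₀x²(L-x)²(x+2L)/(120LEI) = -6·(40/3)²·(20-(40/3))²·((40/3)+2·20)/(120·20·200000) = -32/6075 m
Load 2 — point force P=-8 kN at a=15 m (b=L-a=5):
  y_2 = -Pb²x²(3aL-(3a+b)x)/(6L³EI)  [x≤a] = -(-8)·5²·(40/3)²·(3·15·20-(3·15+5)·(40/3))/(6·20³·200000) = 7/8100 m
Superposition: y = Σ y_i = -107/24300 m ≈ -0.004403 m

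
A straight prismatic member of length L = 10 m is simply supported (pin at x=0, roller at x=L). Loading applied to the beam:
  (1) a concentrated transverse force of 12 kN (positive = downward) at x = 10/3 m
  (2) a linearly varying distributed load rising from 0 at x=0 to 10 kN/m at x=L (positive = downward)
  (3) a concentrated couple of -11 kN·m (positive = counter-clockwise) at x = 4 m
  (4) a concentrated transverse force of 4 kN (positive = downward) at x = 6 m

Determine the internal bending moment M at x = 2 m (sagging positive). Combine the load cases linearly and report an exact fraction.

M(2) = 49 kN·m

Load 1 — point force P=12 kN at a=10/3 m (b=L-a=20/3):
  M_1 = Pbx/L  [x≤a] = 12·(20/3)·2/10 = 16 kN·m
Load 2 — triangular load w₀=10 kN/m (0→w₀ over full span):
  M_2 = w₀Lx/6 - w₀x³/(6L) = 10·10·2/6 - 10·2³/(6·10) = 32 kN·m
Load 3 — applied couple M₀=-11 kN·m at a=4 m (b=L-a=6):
  M_3 = M₀x/L  [x≤a] = (-11)·2/10 = -11/5 kN·m
Load 4 — point force P=4 kN at a=6 m (b=L-a=4):
  M_4 = Pbx/L  [x≤a] = 4·4·2/10 = 16/5 kN·m
Superposition: M = Σ M_i = 49 kN·m ≈ 49.000000 kN·m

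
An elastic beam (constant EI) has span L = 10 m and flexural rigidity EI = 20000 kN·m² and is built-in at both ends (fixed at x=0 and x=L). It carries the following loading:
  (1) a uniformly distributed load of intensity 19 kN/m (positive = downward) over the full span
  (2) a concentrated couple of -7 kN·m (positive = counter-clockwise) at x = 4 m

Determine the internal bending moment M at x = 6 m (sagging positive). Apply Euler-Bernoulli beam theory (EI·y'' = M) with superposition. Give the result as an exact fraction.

Load 1 — uniform load w=19 kN/m over full span:
  M_1 = wLx/2 - wL²/12 - wx²/2 = 19·10·6/2 - 19·10²/12 - 19·6²/2 = 209/3 kN·m
Load 2 — applied couple M₀=-7 kN·m at a=4 m (b=L-a=6):
  M_2 = R_Ax - M_A - M₀  [x>a] with R_A=-126/125, M_A=-21/25 = (-126/125)·6 - (-21/25) - (-7) = 224/125 kN·m
Superposition: M = Σ M_i = 26797/375 kN·m ≈ 71.458667 kN·m

M(6) = 26797/375 kN·m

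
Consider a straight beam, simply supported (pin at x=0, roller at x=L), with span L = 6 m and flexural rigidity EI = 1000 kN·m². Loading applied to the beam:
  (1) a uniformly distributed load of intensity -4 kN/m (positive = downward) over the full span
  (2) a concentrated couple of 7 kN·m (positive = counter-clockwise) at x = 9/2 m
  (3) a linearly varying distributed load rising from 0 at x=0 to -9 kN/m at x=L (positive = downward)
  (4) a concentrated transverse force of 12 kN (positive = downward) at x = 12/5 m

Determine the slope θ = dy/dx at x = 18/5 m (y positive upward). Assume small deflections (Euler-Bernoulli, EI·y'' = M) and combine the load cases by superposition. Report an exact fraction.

θ(18/5) = -84379/10000000 rad

Load 1 — uniform load w=-4 kN/m over full span:
  θ_1 = -w(L³-6Lx²+4x³)/(24EI) = -(-4)·(6³-6·6·(18/5)²+4·(18/5)³)/(24·1000) = -333/31250 rad
Load 2 — applied couple M₀=7 kN·m at a=9/2 m (b=L-a=3/2):
  θ_2 = (M₀x²/(2L)+C₁)/EI  [x≤a] with C₁=M₀(3b²-L²)/(6L)=-91/16 = (7·(18/5)²/(2·6)+(-91/16))/1000 = 749/400000 rad
Load 3 — triangular load w₀=-9 kN/m (0→w₀ over full span):
  θ_3 = -w₀(7L⁴-30L²x²+15x⁴)/(360LEI) = -(-9)·(7·6⁴-30·6²·(18/5)²+15·(18/5)⁴)/(360·6·1000) = -783/78125 rad
Load 4 — point force P=12 kN at a=12/5 m (b=L-a=18/5):
  θ_4 = -Pa(2L²-6Lx+3x²+a²)/(6LEI)  [x>a] = -12·(12/5)·(2·6²-6·6·(18/5)+3·(18/5)²+(12/5)²)/(6·6·1000) = 162/15625 rad
Superposition: θ = Σ θ_i = -84379/10000000 rad ≈ -0.008438 rad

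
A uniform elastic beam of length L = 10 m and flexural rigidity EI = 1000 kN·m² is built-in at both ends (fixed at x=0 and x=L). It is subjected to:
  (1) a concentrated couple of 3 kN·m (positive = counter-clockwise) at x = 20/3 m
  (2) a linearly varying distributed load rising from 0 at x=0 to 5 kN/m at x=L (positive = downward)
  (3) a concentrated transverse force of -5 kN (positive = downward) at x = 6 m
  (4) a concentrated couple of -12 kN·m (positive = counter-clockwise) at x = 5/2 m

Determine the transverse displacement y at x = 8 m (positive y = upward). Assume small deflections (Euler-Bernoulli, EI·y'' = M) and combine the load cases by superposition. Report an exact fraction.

y(8) = -1301/50000 m

Load 1 — applied couple M₀=3 kN·m at a=20/3 m (b=L-a=10/3):
  y_1 = (R_Ax³/6 - M_Ax²/2 - M₀(x-a)²/2)/EI  [x>a] with R_A=2/5, M_A=1 = ((2/5)·8³/6 - 1·8²/2 - 3·(8-(20/3))²/2)/1000 = -1/1875 m
Load 2 — triangular load w₀=5 kN/m (0→w₀ over full span):
  y_2 = -w₀x²(L-x)²(x+2L)/(120LEI) = -5·8²·(10-8)²·(8+2·10)/(120·10·1000) = -56/1875 m
Load 3 — point force P=-5 kN at a=6 m (b=L-a=4):
  y_3 = -Pa²(L-x)²(3bL-(3b+a)(L-x))/(6L³EI)  [x>a] = -(-5)·6²·(10-8)²·(3·4·10-(3·4+6)·(10-8))/(6·10³·1000) = 63/6250 m
Load 4 — applied couple M₀=-12 kN·m at a=5/2 m (b=L-a=15/2):
  y_4 = (R_Ax³/6 - M_Ax²/2 - M₀(x-a)²/2)/EI  [x>a] with R_A=-27/20, M_A=9/4 = ((-27/20)·8³/6 - (9/4)·8²/2 - (-12)·(8-(5/2))²/2)/1000 = -57/10000 m
Superposition: y = Σ y_i = -1301/50000 m ≈ -0.026020 m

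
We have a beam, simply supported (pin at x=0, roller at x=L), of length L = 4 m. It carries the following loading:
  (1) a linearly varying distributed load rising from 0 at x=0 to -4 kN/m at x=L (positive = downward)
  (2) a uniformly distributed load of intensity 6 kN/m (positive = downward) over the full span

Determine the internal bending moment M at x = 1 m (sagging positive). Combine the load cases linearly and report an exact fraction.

M(1) = 13/2 kN·m

Load 1 — triangular load w₀=-4 kN/m (0→w₀ over full span):
  M_1 = w₀Lx/6 - w₀x³/(6L) = (-4)·4·1/6 - (-4)·1³/(6·4) = -5/2 kN·m
Load 2 — uniform load w=6 kN/m over full span:
  M_2 = wx(L-x)/2 = 6·1·(4-1)/2 = 9 kN·m
Superposition: M = Σ M_i = 13/2 kN·m ≈ 6.500000 kN·m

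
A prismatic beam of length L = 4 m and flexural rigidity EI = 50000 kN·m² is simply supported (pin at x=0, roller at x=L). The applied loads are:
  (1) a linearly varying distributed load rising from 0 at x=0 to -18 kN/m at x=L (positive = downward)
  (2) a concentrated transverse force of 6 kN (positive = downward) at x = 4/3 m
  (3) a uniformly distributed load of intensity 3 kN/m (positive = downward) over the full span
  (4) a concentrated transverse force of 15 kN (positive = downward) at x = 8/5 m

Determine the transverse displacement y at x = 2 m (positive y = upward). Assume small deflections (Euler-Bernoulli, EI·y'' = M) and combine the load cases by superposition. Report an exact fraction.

y(2) = -961/8437500 m

Load 1 — triangular load w₀=-18 kN/m (0→w₀ over full span):
  y_1 = -w₀x(7L⁴-10L²x²+3x⁴)/(360LEI) = -(-18)·2·(7·4⁴-10·4²·2²+3·2⁴)/(360·4·50000) = 3/5000 m
Load 2 — point force P=6 kN at a=4/3 m (b=L-a=8/3):
  y_2 = -Pa(L-x)(2Lx-a²-x²)/(6LEI)  [x>a] = -6·(4/3)·(4-2)·(2·4·2-(4/3)²-2²)/(6·4·50000) = -23/168750 m
Load 3 — uniform load w=3 kN/m over full span:
  y_3 = -wx(L³-2Lx²+x³)/(24EI) = -3·2·(4³-2·4·2²+2³)/(24·50000) = -1/5000 m
Load 4 — point force P=15 kN at a=8/5 m (b=L-a=12/5):
  y_4 = -Pa(L-x)(2Lx-a²-x²)/(6LEI)  [x>a] = -15·(8/5)·(4-2)·(2·4·2-(8/5)²-2²)/(6·4·50000) = -59/156250 m
Superposition: y = Σ y_i = -961/8437500 m ≈ -0.000114 m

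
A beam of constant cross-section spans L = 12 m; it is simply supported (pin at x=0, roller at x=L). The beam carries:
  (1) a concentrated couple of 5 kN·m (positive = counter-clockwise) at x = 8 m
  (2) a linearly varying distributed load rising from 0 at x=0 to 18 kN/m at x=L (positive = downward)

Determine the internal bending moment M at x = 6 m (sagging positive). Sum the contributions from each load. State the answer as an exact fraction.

Load 1 — applied couple M₀=5 kN·m at a=8 m (b=L-a=4):
  M_1 = M₀x/L  [x≤a] = 5·6/12 = 5/2 kN·m
Load 2 — triangular load w₀=18 kN/m (0→w₀ over full span):
  M_2 = w₀Lx/6 - w₀x³/(6L) = 18·12·6/6 - 18·6³/(6·12) = 162 kN·m
Superposition: M = Σ M_i = 329/2 kN·m ≈ 164.500000 kN·m

M(6) = 329/2 kN·m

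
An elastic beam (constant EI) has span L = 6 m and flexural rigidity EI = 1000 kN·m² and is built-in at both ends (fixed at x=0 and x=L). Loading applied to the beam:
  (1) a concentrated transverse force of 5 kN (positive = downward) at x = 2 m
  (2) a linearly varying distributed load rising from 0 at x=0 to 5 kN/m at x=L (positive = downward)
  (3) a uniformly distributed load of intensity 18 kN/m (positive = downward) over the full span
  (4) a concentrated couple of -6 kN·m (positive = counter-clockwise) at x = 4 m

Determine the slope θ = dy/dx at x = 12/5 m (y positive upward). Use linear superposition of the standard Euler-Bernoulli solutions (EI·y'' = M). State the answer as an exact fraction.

θ(12/5) = -1099/62500 rad

Load 1 — point force P=5 kN at a=2 m (b=L-a=4):
  θ_1 = Pa²(L-x)(2bL-(3b+a)(L-x))/(2L³EI)  [x>a] = 5·2²·(6-(12/5))·(2·4·6-(3·4+2)·(6-(12/5)))/(2·6³·1000) = -1/2500 rad
Load 2 — triangular load w₀=5 kN/m (0→w₀ over full span):
  θ_2 = -w₀(2x(L-x)(L-2x)(x+2L)+x²(L-x)²)/(120LEI) = -5·(2·(12/5)·(6-(12/5))·(6-2·(12/5))·((12/5)+2·6)+(12/5)²·(6-(12/5))²)/(120·6·1000) = -81/31250 rad
Load 3 — uniform load w=18 kN/m over full span:
  θ_3 = -wx(L-x)(L-2x)/(12EI) = -18·(12/5)·(6-(12/5))·(6-2·(12/5))/(12·1000) = -243/15625 rad
Load 4 — applied couple M₀=-6 kN·m at a=4 m (b=L-a=2):
  θ_4 = (R_Ax²/2 - M_Ax)/EI  [x≤a] with R_A=-4/3, M_A=-2 = ((-4/3)·(12/5)²/2 - (-2)·(12/5))/1000 = 3/3125 rad
Superposition: θ = Σ θ_i = -1099/62500 rad ≈ -0.017584 rad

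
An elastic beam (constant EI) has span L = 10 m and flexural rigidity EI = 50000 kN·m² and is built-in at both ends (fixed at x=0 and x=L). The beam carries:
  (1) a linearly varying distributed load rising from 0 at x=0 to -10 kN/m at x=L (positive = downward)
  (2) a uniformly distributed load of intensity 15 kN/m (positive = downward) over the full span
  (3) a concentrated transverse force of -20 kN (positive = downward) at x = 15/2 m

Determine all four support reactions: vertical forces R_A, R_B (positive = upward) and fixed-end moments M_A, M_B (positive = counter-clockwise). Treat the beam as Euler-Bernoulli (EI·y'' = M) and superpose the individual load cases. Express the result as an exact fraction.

R_A = 455/8 kN, M_A = 1975/24 kN·m, R_B = 185/8 kN, M_B = -375/8 kN·m

Load 1 — triangular load w₀=-10 kN/m (0→w₀ over full span):
  R_A = 3w₀L/20 = 3·(-10)·10/20 = -15 kN
  M_A = w₀L²/30 = (-10)·10²/30 = -100/3 kN·m
  R_B = 7w₀L/20 = 7·(-10)·10/20 = -35 kN
  M_B = -w₀L²/20 = -(-10)·10²/20 = 50 kN·m
Load 2 — uniform load w=15 kN/m over full span:
  R_A = wL/2 = 15·10/2 = 75 kN
  M_A = wL²/12 = 15·10²/12 = 125 kN·m
  R_B = wL/2 = 15·10/2 = 75 kN
  M_B = -wL²/12 = -15·10²/12 = -125 kN·m
Load 3 — point force P=-20 kN at a=15/2 m (b=L-a=5/2):
  R_A = Pb²(3a+b)/L³ = (-20)·(5/2)²·(3·(15/2)+(5/2))/10³ = -25/8 kN
  M_A = Pab²/L² = (-20)·(15/2)·(5/2)²/10² = -75/8 kN·m
  R_B = Pa²(a+3b)/L³ = (-20)·(15/2)²·((15/2)+3·(5/2))/10³ = -135/8 kN
  M_B = -Pa²b/L² = -(-20)·(15/2)²·(5/2)/10² = 225/8 kN·m
Superposition: R_A = 455/8 kN, M_A = 1975/24 kN·m, R_B = 185/8 kN, M_B = -375/8 kN·m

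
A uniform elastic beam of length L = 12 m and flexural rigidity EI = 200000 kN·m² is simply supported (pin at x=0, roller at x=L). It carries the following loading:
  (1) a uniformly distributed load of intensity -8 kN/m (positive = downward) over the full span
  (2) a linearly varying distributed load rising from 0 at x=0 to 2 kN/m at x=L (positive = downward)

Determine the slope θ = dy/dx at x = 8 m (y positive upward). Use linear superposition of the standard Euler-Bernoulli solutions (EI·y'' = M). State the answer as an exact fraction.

θ(8) = -689/562500 rad

Load 1 — uniform load w=-8 kN/m over full span:
  θ_1 = -w(L³-6Lx²+4x³)/(24EI) = -(-8)·(12³-6·12·8²+4·8³)/(24·200000) = -13/9375 rad
Load 2 — triangular load w₀=2 kN/m (0→w₀ over full span):
  θ_2 = -w₀(7L⁴-30L²x²+15x⁴)/(360LEI) = -2·(7·12⁴-30·12²·8²+15·8⁴)/(360·12·200000) = 91/562500 rad
Superposition: θ = Σ θ_i = -689/562500 rad ≈ -0.001225 rad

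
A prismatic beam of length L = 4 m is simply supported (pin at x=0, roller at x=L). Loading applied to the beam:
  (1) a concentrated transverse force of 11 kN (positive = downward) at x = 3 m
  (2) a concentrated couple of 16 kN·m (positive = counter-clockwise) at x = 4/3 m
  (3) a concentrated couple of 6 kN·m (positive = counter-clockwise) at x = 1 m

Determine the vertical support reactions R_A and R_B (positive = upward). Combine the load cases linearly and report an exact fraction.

R_A = 33/4 kN, R_B = 11/4 kN

Load 1 — point force P=11 kN at a=3 m (b=L-a=1):
  R_A = Pb/L = 11·1/4 = 11/4 kN
  R_B = Pa/L = 11·3/4 = 33/4 kN
Load 2 — applied couple M₀=16 kN·m at a=4/3 m (b=L-a=8/3):
  R_A = M₀/L = 16/4 = 4 kN
  R_B = -M₀/L = -16/4 = -4 kN
Load 3 — applied couple M₀=6 kN·m at a=1 m (b=L-a=3):
  R_A = M₀/L = 6/4 = 3/2 kN
  R_B = -M₀/L = -6/4 = -3/2 kN
Superposition: R_A = 33/4 kN, R_B = 11/4 kN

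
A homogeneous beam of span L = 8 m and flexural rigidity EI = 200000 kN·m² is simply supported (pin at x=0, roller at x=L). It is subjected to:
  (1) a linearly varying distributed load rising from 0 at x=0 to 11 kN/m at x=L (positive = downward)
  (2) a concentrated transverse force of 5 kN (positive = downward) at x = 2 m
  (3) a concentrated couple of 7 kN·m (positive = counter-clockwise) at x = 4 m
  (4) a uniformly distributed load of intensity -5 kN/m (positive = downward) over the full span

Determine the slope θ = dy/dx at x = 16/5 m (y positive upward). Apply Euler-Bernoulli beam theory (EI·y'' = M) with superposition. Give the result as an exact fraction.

θ(16/5) = -96809/2250000000 rad

Load 1 — triangular load w₀=11 kN/m (0→w₀ over full span):
  θ_1 = -w₀(7L⁴-30L²x²+15x⁴)/(360LEI) = -11·(7·8⁴-30·8²·(16/5)²+15·(16/5)⁴)/(360·8·200000) = -3553/17578125 rad
Load 2 — point force P=5 kN at a=2 m (b=L-a=6):
  θ_2 = -Pa(2L²-6Lx+3x²+a²)/(6LEI)  [x>a] = -5·2·(2·8²-6·8·(16/5)+3·(16/5)²+2²)/(6·8·200000) = -19/2000000 rad
Load 3 — applied couple M₀=7 kN·m at a=4 m (b=L-a=4):
  θ_3 = (M₀x²/(2L)+C₁)/EI  [x≤a] with C₁=M₀(3b²-L²)/(6L)=-7/3 = (7·(16/5)²/(2·8)+(-7/3))/200000 = 161/15000000 rad
Load 4 — uniform load w=-5 kN/m over full span:
  θ_4 = -w(L³-6Lx²+4x³)/(24EI) = -(-5)·(8³-6·8·(16/5)²+4·(16/5)³)/(24·200000) = 37/234375 rad
Superposition: θ = Σ θ_i = -96809/2250000000 rad ≈ -0.000043 rad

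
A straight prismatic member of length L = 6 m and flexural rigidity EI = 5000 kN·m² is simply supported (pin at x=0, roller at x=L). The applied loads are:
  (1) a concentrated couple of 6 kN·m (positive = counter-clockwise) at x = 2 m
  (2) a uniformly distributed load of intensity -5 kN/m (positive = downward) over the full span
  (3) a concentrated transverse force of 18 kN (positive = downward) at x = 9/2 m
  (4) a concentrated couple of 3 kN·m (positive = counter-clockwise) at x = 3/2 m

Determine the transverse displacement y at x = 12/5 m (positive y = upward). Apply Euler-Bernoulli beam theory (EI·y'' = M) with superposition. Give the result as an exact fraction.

y(12/5) = 41481/5000000 m

Load 1 — applied couple M₀=6 kN·m at a=2 m (b=L-a=4):
  y_1 = (M₀x³/(6L)-M₀(x-a)²/2+C₁x)/EI  [x>a] with C₁=M₀(3b²-L²)/(6L)=2 = (6·(12/5)³/(6·6)-6·((12/5)-2)²/2+2·(12/5))/5000 = 207/156250 m
Load 2 — uniform load w=-5 kN/m over full span:
  y_2 = -wx(L³-2Lx²+x³)/(24EI) = -(-5)·(12/5)·(6³-2·6·(12/5)²+(12/5)³)/(24·5000) = 2511/156250 m
Load 3 — point force P=18 kN at a=9/2 m (b=L-a=3/2):
  y_3 = -Pbx(L²-b²-x²)/(6LEI)  [x≤a] = -18·(3/2)·(12/5)·(6²-(3/2)²-(12/5)²)/(6·6·5000) = -25191/2500000 m
Load 4 — applied couple M₀=3 kN·m at a=3/2 m (b=L-a=9/2):
  y_4 = (M₀x³/(6L)-M₀(x-a)²/2+C₁x)/EI  [x>a] with C₁=M₀(3b²-L²)/(6L)=33/16 = (3·(12/5)³/(6·6)-3·((12/5)-(3/2))²/2+(33/16)·(12/5))/5000 = 4887/5000000 m
Superposition: y = Σ y_i = 41481/5000000 m ≈ 0.008296 m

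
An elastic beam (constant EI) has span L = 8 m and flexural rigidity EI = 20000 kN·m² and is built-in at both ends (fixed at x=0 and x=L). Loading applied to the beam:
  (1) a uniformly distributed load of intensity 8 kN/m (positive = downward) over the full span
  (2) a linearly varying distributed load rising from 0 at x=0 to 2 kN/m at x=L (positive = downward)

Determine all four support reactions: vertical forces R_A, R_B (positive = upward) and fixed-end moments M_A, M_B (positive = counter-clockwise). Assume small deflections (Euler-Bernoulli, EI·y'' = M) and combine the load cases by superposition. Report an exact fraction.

R_A = 172/5 kN, M_A = 704/15 kN·m, R_B = 188/5 kN, M_B = -736/15 kN·m

Load 1 — uniform load w=8 kN/m over full span:
  R_A = wL/2 = 8·8/2 = 32 kN
  M_A = wL²/12 = 8·8²/12 = 128/3 kN·m
  R_B = wL/2 = 8·8/2 = 32 kN
  M_B = -wL²/12 = -8·8²/12 = -128/3 kN·m
Load 2 — triangular load w₀=2 kN/m (0→w₀ over full span):
  R_A = 3w₀L/20 = 3·2·8/20 = 12/5 kN
  M_A = w₀L²/30 = 2·8²/30 = 64/15 kN·m
  R_B = 7w₀L/20 = 7·2·8/20 = 28/5 kN
  M_B = -w₀L²/20 = -2·8²/20 = -32/5 kN·m
Superposition: R_A = 172/5 kN, M_A = 704/15 kN·m, R_B = 188/5 kN, M_B = -736/15 kN·m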